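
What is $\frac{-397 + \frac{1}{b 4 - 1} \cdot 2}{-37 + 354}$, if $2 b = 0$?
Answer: $- \frac{399}{317} \approx -1.2587$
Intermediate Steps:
$b = 0$ ($b = \frac{1}{2} \cdot 0 = 0$)
$\frac{-397 + \frac{1}{b 4 - 1} \cdot 2}{-37 + 354} = \frac{-397 + \frac{1}{0 \cdot 4 - 1} \cdot 2}{-37 + 354} = \frac{-397 + \frac{1}{0 - 1} \cdot 2}{317} = \left(-397 + \frac{1}{-1} \cdot 2\right) \frac{1}{317} = \left(-397 - 2\right) \frac{1}{317} = \left(-399\right) \frac{1}{317} = - \frac{399}{317}$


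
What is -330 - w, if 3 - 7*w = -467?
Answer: -2780/7 ≈ -397.14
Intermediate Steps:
w = 470/7 (w = 3/7 - 1/7*(-467) = 3/7 + 467/7 = 470/7 ≈ 67.143)
-330 - w = -330 - 1*470/7 = -330 - 470/7 = -2780/7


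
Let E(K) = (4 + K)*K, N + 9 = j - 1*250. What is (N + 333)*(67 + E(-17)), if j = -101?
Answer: -7776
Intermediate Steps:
N = -360 (N = -9 + (-101 - 1*250) = -9 + (-101 - 250) = -9 - 351 = -360)
E(K) = K*(4 + K)
(N + 333)*(67 + E(-17)) = (-360 + 333)*(67 - 17*(4 - 17)) = -27*(67 - 17*(-13)) = -27*(67 + 221) = -27*288 = -7776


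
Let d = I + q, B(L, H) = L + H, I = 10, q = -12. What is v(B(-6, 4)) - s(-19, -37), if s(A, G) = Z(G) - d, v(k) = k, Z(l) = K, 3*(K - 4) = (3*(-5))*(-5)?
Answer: -33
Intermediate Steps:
K = 29 (K = 4 + ((3*(-5))*(-5))/3 = 4 + (-15*(-5))/3 = 4 + (1/3)*75 = 4 + 25 = 29)
B(L, H) = H + L
Z(l) = 29
d = -2 (d = 10 - 12 = -2)
s(A, G) = 31 (s(A, G) = 29 - 1*(-2) = 29 + 2 = 31)
v(B(-6, 4)) - s(-19, -37) = (4 - 6) - 1*31 = -2 - 31 = -33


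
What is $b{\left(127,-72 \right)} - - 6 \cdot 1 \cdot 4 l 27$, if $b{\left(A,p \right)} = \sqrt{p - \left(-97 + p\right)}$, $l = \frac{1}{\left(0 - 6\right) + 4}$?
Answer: $-324 + \sqrt{97} \approx -314.15$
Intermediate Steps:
$l = - \frac{1}{2}$ ($l = \frac{1}{\left(0 - 6\right) + 4} = \frac{1}{-6 + 4} = \frac{1}{-2} = - \frac{1}{2} \approx -0.5$)
$b{\left(A,p \right)} = \sqrt{97}$
$b{\left(127,-72 \right)} - - 6 \cdot 1 \cdot 4 l 27 = \sqrt{97} - - 6 \cdot 1 \cdot 4 \left(- \frac{1}{2}\right) 27 = \sqrt{97} - - 6 \cdot 4 \left(- \frac{1}{2}\right) 27 = \sqrt{97} - \left(-6\right) \left(-2\right) 27 = \sqrt{97} - 12 \cdot 27 = \sqrt{97} - 324 = -324 + \sqrt{97}$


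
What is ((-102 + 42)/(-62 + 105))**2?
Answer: 3600/1849 ≈ 1.9470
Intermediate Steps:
((-102 + 42)/(-62 + 105))**2 = (-60/43)**2 = 3600/1849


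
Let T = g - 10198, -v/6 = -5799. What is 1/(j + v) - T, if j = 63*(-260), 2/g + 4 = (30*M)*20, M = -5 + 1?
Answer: 56429689490/5533407 ≈ 10198.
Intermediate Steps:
M = -4
v = 34794 (v = -6*(-5799) = 34794)
g = -1/1202 (g = 2/(-4 + (30*(-4))*20) = 2/(-4 - 120*20) = 2/(-4 - 2400) = 2/(-2404) = 2*(-1/2404) = -1/1202 ≈ -0.00083195)
j = -16380
T = -12257997/1202 (T = -1/1202 - 10198 = -12257997/1202 ≈ -10198.)
1/(j + v) - T = 1/(-16380 + 34794) - 1*(-12257997/1202) = 1/18414 + 12257997/1202 = 56429689490/5533407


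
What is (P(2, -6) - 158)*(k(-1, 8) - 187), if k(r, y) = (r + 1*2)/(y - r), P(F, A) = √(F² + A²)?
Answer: 265756/9 - 3364*√10/9 ≈ 28346.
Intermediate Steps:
P(F, A) = √(A² + F²)
k(r, y) = (2 + r)/(y - r) (k(r, y) = (r + 2)/(y - r) = (2 + r)/(y - r))
(P(2, -6) - 158)*(k(-1, 8) - 187) = (√((-6)² + 2²) - 158)*((2 - 1)/(8 - 1*(-1)) - 187) = (√(36 + 4) - 158)*(1/(8 + 1) - 187) = (√40 - 158)*(1/9 - 187) = (2*√10 - 158)*((⅑)*1 - 187) = (-158 + 2*√10)*(⅑ - 187) = (-158 + 2*√10)*(-1682/9) = 265756/9 - 3364*√10/9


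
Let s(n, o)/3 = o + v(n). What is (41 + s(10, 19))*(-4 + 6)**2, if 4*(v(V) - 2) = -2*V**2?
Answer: -184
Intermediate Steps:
v(V) = 2 - V**2/2 (v(V) = 2 + (-2*V**2)/4 = 2 - V**2/2)
s(n, o) = 6 + 3*o - 3*n**2/2 (s(n, o) = 3*(o + (2 - n**2/2)) = 3*(2 + o - n**2/2) = 6 + 3*o - 3*n**2/2)
(41 + s(10, 19))*(-4 + 6)**2 = (41 + (6 + 3*19 - 3/2*10**2))*(-4 + 6)**2 = (41 + (6 + 57 - 3/2*100))*2**2 = (41 + (6 + 57 - 150))*4 = (41 - 87)*4 = -46*4 = -184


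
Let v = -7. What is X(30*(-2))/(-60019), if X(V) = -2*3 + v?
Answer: 13/60019 ≈ 0.00021660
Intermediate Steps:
X(V) = -13 (X(V) = -2*3 - 7 = -6 - 7 = -13)
X(30*(-2))/(-60019) = -13/(-60019) = -13*(-1/60019) = 13/60019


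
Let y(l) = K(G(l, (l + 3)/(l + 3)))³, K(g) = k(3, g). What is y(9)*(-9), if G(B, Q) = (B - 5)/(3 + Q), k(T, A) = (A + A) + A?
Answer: -243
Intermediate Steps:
k(T, A) = 3*A (k(T, A) = 2*A + A = 3*A)
G(B, Q) = (-5 + B)/(3 + Q)
K(g) = 3*g
y(l) = (-15/4 + 3*l/4)³ (y(l) = (3*((-5 + l)/(3 + (l + 3)/(l + 3))))³ = (3*((-5 + l)/(3 + (3 + l)/(3 + l))))³ = (3*((-5 + l)/(3 + 1)))³ = (3*((-5 + l)/4))³ = (3*(-5/4 + l/4))³ = (-15/4 + 3*l/4)³)
y(9)*(-9) = (27*(-5 + 9)³/64)*(-9) = ((27/64)*4³)*(-9) = ((27/64)*64)*(-9) = 27*(-9) = -243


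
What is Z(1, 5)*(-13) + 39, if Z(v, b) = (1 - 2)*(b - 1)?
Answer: 91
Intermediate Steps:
Z(v, b) = 1 - b (Z(v, b) = -(-1 + b) = 1 - b)
Z(1, 5)*(-13) + 39 = (1 - 1*5)*(-13) + 39 = (1 - 5)*(-13) + 39 = -4*(-13) + 39 = 52 + 39 = 91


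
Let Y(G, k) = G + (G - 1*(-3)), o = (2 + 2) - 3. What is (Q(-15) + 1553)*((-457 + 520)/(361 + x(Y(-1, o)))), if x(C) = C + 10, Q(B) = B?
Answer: 16149/62 ≈ 260.47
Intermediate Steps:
o = 1 (o = 4 - 3 = 1)
Y(G, k) = 3 + 2*G (Y(G, k) = G + (G + 3) = G + (3 + G) = 3 + 2*G)
x(C) = 10 + C
(Q(-15) + 1553)*((-457 + 520)/(361 + x(Y(-1, o)))) = (-15 + 1553)*((-457 + 520)/(361 + (10 + (3 + 2*(-1))))) = 1538*(63/(361 + (10 + (3 - 2)))) = 1538*(63/(361 + (10 + 1))) = 1538*(63/(361 + 11)) = 1538*(63/372) = 1538*(63*(1/372)) = 1538*(21/124) = 16149/62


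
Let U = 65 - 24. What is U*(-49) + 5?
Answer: -2004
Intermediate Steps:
U = 41
U*(-49) + 5 = 41*(-49) + 5 = -2009 + 5 = -2004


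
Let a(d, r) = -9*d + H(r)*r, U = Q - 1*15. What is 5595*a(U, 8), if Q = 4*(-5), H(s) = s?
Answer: 2120505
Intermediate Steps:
Q = -20
U = -35 (U = -20 - 1*15 = -20 - 15 = -35)
a(d, r) = r² - 9*d (a(d, r) = -9*d + r*r = -9*d + r² = r² - 9*d)
5595*a(U, 8) = 5595*(8² - 9*(-35)) = 5595*(64 + 315) = 5595*379 = 2120505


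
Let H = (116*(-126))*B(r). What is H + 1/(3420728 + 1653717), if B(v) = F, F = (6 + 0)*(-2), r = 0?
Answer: 890017057441/5074445 ≈ 1.7539e+5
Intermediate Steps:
F = -12 (F = 6*(-2) = -12)
B(v) = -12
H = 175392 (H = (116*(-126))*(-12) = -14616*(-12) = 175392)
H + 1/(3420728 + 1653717) = 175392 + 1/(3420728 + 1653717) = 175392 + 1/5074445 = 890017057441/5074445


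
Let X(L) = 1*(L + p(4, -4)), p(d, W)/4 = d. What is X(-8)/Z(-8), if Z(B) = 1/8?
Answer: 64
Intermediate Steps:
p(d, W) = 4*d
Z(B) = 1/8
X(L) = 16 + L (X(L) = 1*(L + 4*4) = 1*(L + 16) = 1*(16 + L) = 16 + L)
X(-8)/Z(-8) = (16 - 8)/(1/8) = 8*8 = 64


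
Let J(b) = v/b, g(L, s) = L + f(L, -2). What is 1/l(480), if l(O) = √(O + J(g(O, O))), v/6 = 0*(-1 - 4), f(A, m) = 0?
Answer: √30/120 ≈ 0.045644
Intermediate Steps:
g(L, s) = L (g(L, s) = L + 0 = L)
v = 0 (v = 6*(0*(-1 - 4)) = 6*(0*(-5)) = 6*0 = 0)
J(b) = 0 (J(b) = 0/b = 0)
l(O) = √O (l(O) = √(O + 0) = √O)
1/l(480) = 1/(√480) = 1/(4*√30) = √30/120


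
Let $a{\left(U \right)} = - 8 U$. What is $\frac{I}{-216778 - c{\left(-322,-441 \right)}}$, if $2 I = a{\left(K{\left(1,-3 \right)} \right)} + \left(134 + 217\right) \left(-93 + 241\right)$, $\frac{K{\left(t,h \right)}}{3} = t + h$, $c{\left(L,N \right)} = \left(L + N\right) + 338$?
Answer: $- \frac{25998}{216353} \approx -0.12016$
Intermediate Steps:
$c{\left(L,N \right)} = 338 + L + N$
$K{\left(t,h \right)} = 3 h + 3 t$ ($K{\left(t,h \right)} = 3 \left(t + h\right) = 3 \left(h + t\right) = 3 h + 3 t$)
$I = 25998$ ($I = \frac{- 8 \left(3 \left(-3\right) + 3 \cdot 1\right) + \left(134 + 217\right) \left(-93 + 241\right)}{2} = \frac{- 8 \left(-9 + 3\right) + 351 \cdot 148}{2} = \frac{\left(-8\right) \left(-6\right) + 51948}{2} = \frac{48 + 51948}{2} = \frac{1}{2} \cdot 51996 = 25998$)
$\frac{I}{-216778 - c{\left(-322,-441 \right)}} = \frac{25998}{-216778 - \left(338 - 322 - 441\right)} = \frac{25998}{-216778 - -425} = \frac{25998}{-216778 + 425} = \frac{25998}{-216353} = 25998 \left(- \frac{1}{216353}\right) = - \frac{25998}{216353}$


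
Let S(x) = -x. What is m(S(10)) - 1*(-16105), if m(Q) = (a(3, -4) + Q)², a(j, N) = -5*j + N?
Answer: 16946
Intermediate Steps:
a(j, N) = N - 5*j
m(Q) = (-19 + Q)² (m(Q) = ((-4 - 5*3) + Q)² = ((-4 - 15) + Q)² = (-19 + Q)²)
m(S(10)) - 1*(-16105) = (-19 - 1*10)² - 1*(-16105) = (-19 - 10)² + 16105 = (-29)² + 16105 = 841 + 16105 = 16946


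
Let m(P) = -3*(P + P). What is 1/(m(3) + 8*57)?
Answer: 1/438 ≈ 0.0022831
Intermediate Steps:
m(P) = -6*P
1/(m(3) + 8*57) = 1/(-6*3 + 8*57) = 1/(-18 + 456) = 1/438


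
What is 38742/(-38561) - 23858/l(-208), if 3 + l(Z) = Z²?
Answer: -2596006000/1668187421 ≈ -1.5562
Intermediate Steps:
l(Z) = -3 + Z²
38742/(-38561) - 23858/l(-208) = 38742/(-38561) - 23858/(-3 + (-208)²) = 38742*(-1/38561) - 23858/(-3 + 43264) = -38742/38561 - 23858/43261 = -2596006000/1668187421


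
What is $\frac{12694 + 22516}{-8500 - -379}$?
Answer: $- \frac{35210}{8121} \approx -4.3357$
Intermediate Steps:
$\frac{12694 + 22516}{-8500 - -379} = \frac{35210}{-8500 + 379} = \frac{35210}{-8121} = 35210 \left(- \frac{1}{8121}\right) = - \frac{35210}{8121}$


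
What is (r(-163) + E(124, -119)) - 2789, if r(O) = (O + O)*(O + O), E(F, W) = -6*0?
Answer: 103487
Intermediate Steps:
E(F, W) = 0
r(O) = 4*O² (r(O) = (2*O)*(2*O) = 4*O²)
(r(-163) + E(124, -119)) - 2789 = (4*(-163)² + 0) - 2789 = (4*26569 + 0) - 2789 = (106276 + 0) - 2789 = 106276 - 2789 = 103487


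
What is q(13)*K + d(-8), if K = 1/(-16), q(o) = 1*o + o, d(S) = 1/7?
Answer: -83/56 ≈ -1.4821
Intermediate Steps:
d(S) = ⅐
q(o) = 2*o (q(o) = o + o = 2*o)
K = -1/16 ≈ -0.062500
q(13)*K + d(-8) = (2*13)*(-1/16) + ⅐ = 26*(-1/16) + ⅐ = -13/8 + ⅐ = -83/56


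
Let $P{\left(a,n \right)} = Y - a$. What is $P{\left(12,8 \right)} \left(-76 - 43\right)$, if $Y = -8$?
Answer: $2380$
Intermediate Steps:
$P{\left(a,n \right)} = -8 - a$
$P{\left(12,8 \right)} \left(-76 - 43\right) = \left(-8 - 12\right) \left(-76 - 43\right) = \left(-8 - 12\right) \left(-119\right) = \left(-20\right) \left(-119\right) = 2380$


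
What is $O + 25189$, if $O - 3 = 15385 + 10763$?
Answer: $51340$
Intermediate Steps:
$O = 26151$ ($O = 3 + \left(15385 + 10763\right) = 3 + 26148 = 26151$)
$O + 25189 = 26151 + 25189 = 51340$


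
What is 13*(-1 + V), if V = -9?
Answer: -130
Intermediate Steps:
13*(-1 + V) = 13*(-1 - 9) = 13*(-10) = -130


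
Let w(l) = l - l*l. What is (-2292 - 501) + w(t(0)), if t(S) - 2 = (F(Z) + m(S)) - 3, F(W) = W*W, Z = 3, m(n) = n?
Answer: -2849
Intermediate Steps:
F(W) = W²
t(S) = 8 + S (t(S) = 2 + ((3² + S) - 3) = 2 + ((9 + S) - 3) = 2 + (6 + S) = 8 + S)
w(l) = l - l²
(-2292 - 501) + w(t(0)) = (-2292 - 501) + (8 + 0)*(1 - (8 + 0)) = -2793 + 8*(1 - 1*8) = -2793 + 8*(1 - 8) = -2793 + 8*(-7) = -2793 - 56 = -2849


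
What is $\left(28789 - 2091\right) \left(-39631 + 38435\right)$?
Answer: $-31930808$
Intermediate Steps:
$\left(28789 - 2091\right) \left(-39631 + 38435\right) = 26698 \left(-1196\right) = -31930808$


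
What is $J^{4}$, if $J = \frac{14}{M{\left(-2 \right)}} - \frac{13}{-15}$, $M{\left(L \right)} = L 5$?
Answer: $\frac{4096}{50625} \approx 0.080909$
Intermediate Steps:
$M{\left(L \right)} = 5 L$
$J = - \frac{8}{15}$ ($J = \frac{14}{5 \left(-2\right)} - \frac{13}{-15} = \frac{14}{-10} - - \frac{13}{15} = 14 \left(- \frac{1}{10}\right) + \frac{13}{15} = - \frac{7}{5} + \frac{13}{15} = - \frac{8}{15} \approx -0.53333$)
$J^{4} = \left(- \frac{8}{15}\right)^{4} = \frac{4096}{50625}$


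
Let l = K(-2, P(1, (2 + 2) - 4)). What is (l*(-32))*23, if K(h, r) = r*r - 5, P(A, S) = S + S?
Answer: 3680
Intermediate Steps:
P(A, S) = 2*S
K(h, r) = -5 + r**2 (K(h, r) = r**2 - 5 = -5 + r**2)
l = -5 (l = -5 + (2*((2 + 2) - 4))**2 = -5 + (2*(4 - 4))**2 = -5 + (2*0)**2 = -5 + 0**2 = -5 + 0 = -5)
(l*(-32))*23 = -5*(-32)*23 = 160*23 = 3680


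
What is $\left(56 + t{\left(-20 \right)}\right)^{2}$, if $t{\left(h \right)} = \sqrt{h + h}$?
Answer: $3096 + 224 i \sqrt{10} \approx 3096.0 + 708.35 i$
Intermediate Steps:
$t{\left(h \right)} = \sqrt{2} \sqrt{h}$ ($t{\left(h \right)} = \sqrt{2 h} = \sqrt{2} \sqrt{h}$)
$\left(56 + t{\left(-20 \right)}\right)^{2} = \left(56 + \sqrt{2} \sqrt{-20}\right)^{2} = \left(56 + \sqrt{2} \cdot 2 i \sqrt{5}\right)^{2} = \left(56 + 2 i \sqrt{10}\right)^{2}$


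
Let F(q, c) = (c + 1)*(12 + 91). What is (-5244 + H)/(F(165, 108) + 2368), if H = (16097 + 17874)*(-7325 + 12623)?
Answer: 179973114/13595 ≈ 13238.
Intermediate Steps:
F(q, c) = 103 + 103*c (F(q, c) = (1 + c)*103 = 103 + 103*c)
H = 179978358 (H = 33971*5298 = 179978358)
(-5244 + H)/(F(165, 108) + 2368) = (-5244 + 179978358)/((103 + 103*108) + 2368) = 179973114/((103 + 11124) + 2368) = 179973114/(11227 + 2368) = 179973114/13595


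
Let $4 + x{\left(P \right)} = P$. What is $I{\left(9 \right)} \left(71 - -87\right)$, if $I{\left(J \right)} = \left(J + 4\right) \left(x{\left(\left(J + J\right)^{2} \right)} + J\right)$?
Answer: $675766$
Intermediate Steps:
$x{\left(P \right)} = -4 + P$
$I{\left(J \right)} = \left(4 + J\right) \left(-4 + J + 4 J^{2}\right)$ ($I{\left(J \right)} = \left(J + 4\right) \left(\left(-4 + \left(J + J\right)^{2}\right) + J\right) = \left(4 + J\right) \left(\left(-4 + \left(2 J\right)^{2}\right) + J\right) = \left(4 + J\right) \left(\left(-4 + 4 J^{2}\right) + J\right) = \left(4 + J\right) \left(-4 + J + 4 J^{2}\right)$)
$I{\left(9 \right)} \left(71 - -87\right) = \left(-16 + 4 \cdot 9^{3} + 17 \cdot 9^{2}\right) \left(71 - -87\right) = \left(-16 + 4 \cdot 729 + 17 \cdot 81\right) \left(71 + 87\right) = \left(-16 + 2916 + 1377\right) 158 = 4277 \cdot 158 = 675766$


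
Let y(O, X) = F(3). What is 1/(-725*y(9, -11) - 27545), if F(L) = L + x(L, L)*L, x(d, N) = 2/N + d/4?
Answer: -4/131205 ≈ -3.0487e-5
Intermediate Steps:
x(d, N) = 2/N + d/4 (x(d, N) = 2/N + d*(¼) = 2/N + d/4)
F(L) = L + L*(2/L + L/4) (F(L) = L + (2/L + L/4)*L = L + L*(2/L + L/4))
y(O, X) = 29/4 (y(O, X) = 2 + 3 + (¼)*3² = 2 + 3 + (¼)*9 = 2 + 3 + 9/4 = 29/4)
1/(-725*y(9, -11) - 27545) = 1/(-725*29/4 - 27545) = 1/(-21025/4 - 27545) = 1/(-131205/4) = -4/131205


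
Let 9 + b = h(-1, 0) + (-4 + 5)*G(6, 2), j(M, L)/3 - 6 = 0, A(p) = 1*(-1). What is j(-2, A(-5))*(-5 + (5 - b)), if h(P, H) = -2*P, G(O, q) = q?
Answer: 90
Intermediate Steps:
A(p) = -1
j(M, L) = 18 (j(M, L) = 18 + 3*0 = 18 + 0 = 18)
b = -5 (b = -9 + (-2*(-1) + (-4 + 5)*2) = -9 + (2 + 1*2) = -9 + (2 + 2) = -9 + 4 = -5)
j(-2, A(-5))*(-5 + (5 - b)) = 18*(-5 + (5 - 1*(-5))) = 18*(-5 + (5 + 5)) = 18*(-5 + 10) = 18*5 = 90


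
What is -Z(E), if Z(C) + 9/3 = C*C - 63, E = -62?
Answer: -3778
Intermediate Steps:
Z(C) = -66 + C² (Z(C) = -3 + (C*C - 63) = -3 + (C² - 63) = -3 + (-63 + C²) = -66 + C²)
-Z(E) = -(-66 + (-62)²) = -(-66 + 3844) = -1*3778 = -3778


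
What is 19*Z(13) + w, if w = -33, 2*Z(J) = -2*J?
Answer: -280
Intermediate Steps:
Z(J) = -J (Z(J) = (-2*J)/2 = -J)
19*Z(13) + w = 19*(-1*13) - 33 = 19*(-13) - 33 = -247 - 33 = -280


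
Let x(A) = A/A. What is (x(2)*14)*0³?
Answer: 0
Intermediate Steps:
x(A) = 1
(x(2)*14)*0³ = (1*14)*0³ = 14*0 = 0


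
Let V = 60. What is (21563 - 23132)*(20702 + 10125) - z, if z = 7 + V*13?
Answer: -48368350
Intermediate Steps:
z = 787 (z = 7 + 60*13 = 7 + 780 = 787)
(21563 - 23132)*(20702 + 10125) - z = (21563 - 23132)*(20702 + 10125) - 1*787 = -1569*30827 - 787 = -48367563 - 787 = -48368350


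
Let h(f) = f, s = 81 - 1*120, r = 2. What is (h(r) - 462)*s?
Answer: 17940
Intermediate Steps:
s = -39 (s = 81 - 120 = -39)
(h(r) - 462)*s = (2 - 462)*(-39) = -460*(-39) = 17940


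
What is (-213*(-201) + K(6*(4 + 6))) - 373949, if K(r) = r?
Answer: -331076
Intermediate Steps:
(-213*(-201) + K(6*(4 + 6))) - 373949 = (-213*(-201) + 6*(4 + 6)) - 373949 = (42813 + 6*10) - 373949 = (42813 + 60) - 373949 = 42873 - 373949 = -331076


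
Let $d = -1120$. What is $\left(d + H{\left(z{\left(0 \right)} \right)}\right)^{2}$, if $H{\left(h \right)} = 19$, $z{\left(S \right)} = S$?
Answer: $1212201$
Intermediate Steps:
$\left(d + H{\left(z{\left(0 \right)} \right)}\right)^{2} = \left(-1120 + 19\right)^{2} = \left(-1101\right)^{2} = 1212201$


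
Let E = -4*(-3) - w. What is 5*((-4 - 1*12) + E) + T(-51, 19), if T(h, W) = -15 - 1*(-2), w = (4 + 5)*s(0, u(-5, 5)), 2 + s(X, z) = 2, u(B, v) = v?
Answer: -33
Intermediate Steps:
s(X, z) = 0 (s(X, z) = -2 + 2 = 0)
w = 0 (w = (4 + 5)*0 = 9*0 = 0)
E = 12 (E = -4*(-3) - 1*0 = 12 + 0 = 12)
T(h, W) = -13 (T(h, W) = -15 + 2 = -13)
5*((-4 - 1*12) + E) + T(-51, 19) = 5*((-4 - 1*12) + 12) - 13 = 5*((-4 - 12) + 12) - 13 = 5*(-16 + 12) - 13 = 5*(-4) - 13 = -20 - 13 = -33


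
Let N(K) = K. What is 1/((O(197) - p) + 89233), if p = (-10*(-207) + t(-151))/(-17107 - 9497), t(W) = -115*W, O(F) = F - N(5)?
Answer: 26604/2379082135 ≈ 1.1182e-5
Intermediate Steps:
O(F) = -5 + F (O(F) = F - 1*5 = F - 5 = -5 + F)
p = -19435/26604 (p = (-10*(-207) - 115*(-151))/(-17107 - 9497) = (2070 + 17365)/(-26604) = 19435*(-1/26604) = -19435/26604 ≈ -0.73053)
1/((O(197) - p) + 89233) = 1/(((-5 + 197) - 1*(-19435/26604)) + 89233) = 1/((192 + 19435/26604) + 89233) = 1/(5127403/26604 + 89233) = 1/(2379082135/26604) = 26604/2379082135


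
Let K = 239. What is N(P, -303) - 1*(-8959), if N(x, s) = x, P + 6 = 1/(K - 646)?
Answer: 3643870/407 ≈ 8953.0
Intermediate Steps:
P = -2443/407 (P = -6 + 1/(239 - 646) = -6 + 1/(-407) = -6 - 1/407 = -2443/407 ≈ -6.0025)
N(P, -303) - 1*(-8959) = -2443/407 - 1*(-8959) = -2443/407 + 8959 = 3643870/407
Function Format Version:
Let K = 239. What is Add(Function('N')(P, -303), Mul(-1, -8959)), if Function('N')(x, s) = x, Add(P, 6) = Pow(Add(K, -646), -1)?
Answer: Rational(3643870, 407) ≈ 8953.0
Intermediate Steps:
P = Rational(-2443, 407) (P = Add(-6, Pow(Add(239, -646), -1)) = Add(-6, Pow(-407, -1)) = Add(-6, Rational(-1, 407)) = Rational(-2443, 407) ≈ -6.0025)
Add(Function('N')(P, -303), Mul(-1, -8959)) = Add(Rational(-2443, 407), Mul(-1, -8959)) = Add(Rational(-2443, 407), 8959) = Rational(3643870, 407)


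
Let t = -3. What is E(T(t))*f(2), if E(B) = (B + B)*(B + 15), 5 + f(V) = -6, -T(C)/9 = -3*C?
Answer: -117612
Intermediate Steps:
T(C) = 27*C (T(C) = -(-27)*C = 27*C)
f(V) = -11 (f(V) = -5 - 6 = -11)
E(B) = 2*B*(15 + B) (E(B) = (2*B)*(15 + B) = 2*B*(15 + B))
E(T(t))*f(2) = (2*(27*(-3))*(15 + 27*(-3)))*(-11) = (2*(-81)*(15 - 81))*(-11) = (2*(-81)*(-66))*(-11) = 10692*(-11) = -117612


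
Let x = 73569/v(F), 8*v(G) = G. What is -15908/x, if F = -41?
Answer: 163057/147138 ≈ 1.1082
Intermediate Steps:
v(G) = G/8
x = -588552/41 (x = 73569/(((1/8)*(-41))) = 73569/(-41/8) = 73569*(-8/41) = -588552/41 ≈ -14355.)
-15908/x = -15908/(-588552/41) = -15908*(-41/588552) = 163057/147138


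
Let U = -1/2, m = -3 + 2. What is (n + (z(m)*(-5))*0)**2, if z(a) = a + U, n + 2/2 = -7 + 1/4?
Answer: 961/16 ≈ 60.063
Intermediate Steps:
m = -1
n = -31/4 (n = -1 + (-7 + 1/4) = -1 - 27/4 = -31/4 ≈ -7.7500)
U = -1/2 (U = -1*1/2 = -1/2 ≈ -0.50000)
z(a) = -1/2 + a (z(a) = a - 1/2 = -1/2 + a)
(n + (z(m)*(-5))*0)**2 = (-31/4 + ((-1/2 - 1)*(-5))*0)**2 = (-31/4 - 3/2*(-5)*0)**2 = (-31/4 + (15/2)*0)**2 = (-31/4 + 0)**2 = (-31/4)**2 = 961/16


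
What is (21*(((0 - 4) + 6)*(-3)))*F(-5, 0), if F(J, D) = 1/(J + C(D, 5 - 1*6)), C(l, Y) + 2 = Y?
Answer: 63/4 ≈ 15.750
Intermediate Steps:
C(l, Y) = -2 + Y
F(J, D) = 1/(-3 + J) (F(J, D) = 1/(J + (-2 + (5 - 1*6))) = 1/(J + (-2 + (5 - 6))) = 1/(J + (-2 - 1)) = 1/(J - 3) = 1/(-3 + J))
(21*(((0 - 4) + 6)*(-3)))*F(-5, 0) = (21*(((0 - 4) + 6)*(-3)))/(-3 - 5) = (21*((-4 + 6)*(-3)))/(-8) = (21*(2*(-3)))*(-1/8) = (21*(-6))*(-1/8) = -126*(-1/8) = 63/4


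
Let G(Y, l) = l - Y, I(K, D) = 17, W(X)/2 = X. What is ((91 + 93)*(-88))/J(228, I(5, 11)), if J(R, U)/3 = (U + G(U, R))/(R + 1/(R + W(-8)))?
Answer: -48917044/9063 ≈ -5397.4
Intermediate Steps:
W(X) = 2*X
J(R, U) = 3*R/(R + 1/(-16 + R)) (J(R, U) = 3*((U + (R - U))/(R + 1/(R + 2*(-8)))) = 3*(R/(R + 1/(R - 16))) = 3*(R/(R + 1/(-16 + R))) = 3*R/(R + 1/(-16 + R)))
((91 + 93)*(-88))/J(228, I(5, 11)) = ((91 + 93)*(-88))/((3*228*(-16 + 228)/(1 + 228² - 16*228))) = (184*(-88))/((3*228*212/(1 + 51984 - 3648))) = -16192/(3*228*212/48337) = -16192/(3*228*(1/48337)*212) = -16192/145008/48337 = -16192*48337/145008 = -48917044/9063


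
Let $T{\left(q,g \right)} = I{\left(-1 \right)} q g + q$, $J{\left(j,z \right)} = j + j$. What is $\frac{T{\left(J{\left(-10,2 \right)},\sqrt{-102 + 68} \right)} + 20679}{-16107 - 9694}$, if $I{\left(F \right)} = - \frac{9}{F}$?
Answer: $- \frac{20659}{25801} + \frac{180 i \sqrt{34}}{25801} \approx -0.8007 + 0.040679 i$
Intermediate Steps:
$J{\left(j,z \right)} = 2 j$
$T{\left(q,g \right)} = q + 9 g q$ ($T{\left(q,g \right)} = - \frac{9}{-1} q g + q = \left(-9\right) \left(-1\right) q g + q = 9 q g + q = 9 g q + q = q + 9 g q$)
$\frac{T{\left(J{\left(-10,2 \right)},\sqrt{-102 + 68} \right)} + 20679}{-16107 - 9694} = \frac{2 \left(-10\right) \left(1 + 9 \sqrt{-102 + 68}\right) + 20679}{-16107 - 9694} = \frac{- 20 \left(1 + 9 \sqrt{-34}\right) + 20679}{-25801} = \left(- 20 \left(1 + 9 i \sqrt{34}\right) + 20679\right) \left(- \frac{1}{25801}\right) = \left(\left(-20 - 180 i \sqrt{34}\right) + 20679\right) \left(- \frac{1}{25801}\right) = \left(20659 - 180 i \sqrt{34}\right) \left(- \frac{1}{25801}\right) = - \frac{20659}{25801} + \frac{180 i \sqrt{34}}{25801}$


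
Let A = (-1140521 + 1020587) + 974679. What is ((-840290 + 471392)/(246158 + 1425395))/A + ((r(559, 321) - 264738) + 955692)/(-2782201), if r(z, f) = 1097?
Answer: -329589992805340911/1325024681327211995 ≈ -0.24874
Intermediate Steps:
A = 854745 (A = -119934 + 974679 = 854745)
((-840290 + 471392)/(246158 + 1425395))/A + ((r(559, 321) - 264738) + 955692)/(-2782201) = ((-840290 + 471392)/(246158 + 1425395))/854745 + ((1097 - 264738) + 955692)/(-2782201) = -368898/1671553*(1/854745) + (-263641 + 955692)*(-1/2782201) = -368898*1/1671553*(1/854745) + 692051*(-1/2782201) = -368898/1671553*1/854745 - 692051/2782201 = -122966/476250522995 - 692051/2782201 = -329589992805340911/1325024681327211995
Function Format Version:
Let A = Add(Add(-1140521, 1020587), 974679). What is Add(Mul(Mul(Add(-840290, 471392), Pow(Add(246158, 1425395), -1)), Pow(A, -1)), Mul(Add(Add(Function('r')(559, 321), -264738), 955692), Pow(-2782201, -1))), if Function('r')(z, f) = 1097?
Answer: Rational(-329589992805340911, 1325024681327211995) ≈ -0.24874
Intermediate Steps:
A = 854745 (A = Add(-119934, 974679) = 854745)
Add(Mul(Mul(Add(-840290, 471392), Pow(Add(246158, 1425395), -1)), Pow(A, -1)), Mul(Add(Add(Function('r')(559, 321), -264738), 955692), Pow(-2782201, -1))) = Add(Mul(Mul(Add(-840290, 471392), Pow(Add(246158, 1425395), -1)), Pow(854745, -1)), Mul(Add(Add(1097, -264738), 955692), Pow(-2782201, -1))) = Add(Mul(Mul(-368898, Pow(1671553, -1)), Rational(1, 854745)), Mul(Add(-263641, 955692), Rational(-1, 2782201))) = Add(Mul(Mul(-368898, Rational(1, 1671553)), Rational(1, 854745)), Mul(692051, Rational(-1, 2782201))) = Add(Mul(Rational(-368898, 1671553), Rational(1, 854745)), Rational(-692051, 2782201)) = Add(Rational(-122966, 476250522995), Rational(-692051, 2782201)) = Rational(-329589992805340911, 1325024681327211995)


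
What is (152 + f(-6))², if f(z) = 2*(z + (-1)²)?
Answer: 20164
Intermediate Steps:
f(z) = 2 + 2*z (f(z) = 2*(z + 1) = 2*(1 + z) = 2 + 2*z)
(152 + f(-6))² = (152 + (2 + 2*(-6)))² = (152 + (2 - 12))² = (152 - 10)² = 142² = 20164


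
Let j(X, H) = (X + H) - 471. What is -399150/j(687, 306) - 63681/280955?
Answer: -6232023874/8147695 ≈ -764.88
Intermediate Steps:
j(X, H) = -471 + H + X (j(X, H) = (H + X) - 471 = -471 + H + X)
-399150/j(687, 306) - 63681/280955 = -399150/(-471 + 306 + 687) - 63681/280955 = -399150/522 - 63681*1/280955 = -399150*1/522 - 63681/280955 = -22175/29 - 63681/280955 = -6232023874/8147695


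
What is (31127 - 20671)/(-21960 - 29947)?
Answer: -10456/51907 ≈ -0.20144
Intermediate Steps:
(31127 - 20671)/(-21960 - 29947) = 10456/(-51907) = 10456*(-1/51907) = -10456/51907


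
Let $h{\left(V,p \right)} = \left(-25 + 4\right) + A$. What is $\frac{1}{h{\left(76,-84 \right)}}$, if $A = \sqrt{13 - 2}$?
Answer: $- \frac{21}{430} - \frac{\sqrt{11}}{430} \approx -0.05655$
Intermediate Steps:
$A = \sqrt{11} \approx 3.3166$
$h{\left(V,p \right)} = -21 + \sqrt{11}$ ($h{\left(V,p \right)} = \left(-25 + 4\right) + \sqrt{11} = -21 + \sqrt{11}$)
$\frac{1}{h{\left(76,-84 \right)}} = \frac{1}{-21 + \sqrt{11}}$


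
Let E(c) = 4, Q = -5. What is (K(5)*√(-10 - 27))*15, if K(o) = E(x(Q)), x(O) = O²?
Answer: 60*I*√37 ≈ 364.97*I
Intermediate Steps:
K(o) = 4
(K(5)*√(-10 - 27))*15 = (4*√(-10 - 27))*15 = (4*√(-37))*15 = (4*(I*√37))*15 = (4*I*√37)*15 = 60*I*√37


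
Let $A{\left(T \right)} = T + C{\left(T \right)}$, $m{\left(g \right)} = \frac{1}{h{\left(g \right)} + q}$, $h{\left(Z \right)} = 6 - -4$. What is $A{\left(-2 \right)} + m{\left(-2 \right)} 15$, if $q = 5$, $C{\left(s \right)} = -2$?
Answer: $-3$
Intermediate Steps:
$h{\left(Z \right)} = 10$ ($h{\left(Z \right)} = 6 + 4 = 10$)
$m{\left(g \right)} = \frac{1}{15}$ ($m{\left(g \right)} = \frac{1}{10 + 5} = \frac{1}{15}$)
$A{\left(T \right)} = -2 + T$ ($A{\left(T \right)} = T - 2 = -2 + T$)
$A{\left(-2 \right)} + m{\left(-2 \right)} 15 = \left(-2 - 2\right) + \frac{1}{15} \cdot 15 = -4 + 1 = -3$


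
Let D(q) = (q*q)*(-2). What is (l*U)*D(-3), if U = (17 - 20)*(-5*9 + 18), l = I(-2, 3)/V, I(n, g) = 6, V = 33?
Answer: -2916/11 ≈ -265.09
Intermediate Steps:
D(q) = -2*q**2 (D(q) = q**2*(-2) = -2*q**2)
l = 2/11 (l = 6/33 = 6*(1/33) = 2/11 ≈ 0.18182)
U = 81 (U = -3*(-45 + 18) = -3*(-27) = 81)
(l*U)*D(-3) = ((2/11)*81)*(-2*(-3)**2) = 162*(-2*9)/11 = (162/11)*(-18) = -2916/11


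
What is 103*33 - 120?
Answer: 3279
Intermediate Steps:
103*33 - 120 = 3399 - 120 = 3279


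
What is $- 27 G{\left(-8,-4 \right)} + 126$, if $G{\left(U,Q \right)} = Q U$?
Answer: $-738$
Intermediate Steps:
$- 27 G{\left(-8,-4 \right)} + 126 = - 27 \left(\left(-4\right) \left(-8\right)\right) + 126 = \left(-27\right) 32 + 126 = -864 + 126 = -738$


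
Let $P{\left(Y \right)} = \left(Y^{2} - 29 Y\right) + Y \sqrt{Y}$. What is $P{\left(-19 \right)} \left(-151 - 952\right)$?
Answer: $-1005936 + 20957 i \sqrt{19} \approx -1.0059 \cdot 10^{6} + 91350.0 i$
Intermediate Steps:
$P{\left(Y \right)} = Y^{2} + Y^{\frac{3}{2}} - 29 Y$ ($P{\left(Y \right)} = \left(Y^{2} - 29 Y\right) + Y^{\frac{3}{2}} = Y^{2} + Y^{\frac{3}{2}} - 29 Y$)
$P{\left(-19 \right)} \left(-151 - 952\right) = \left(\left(-19\right)^{2} + \left(-19\right)^{\frac{3}{2}} - -551\right) \left(-151 - 952\right) = \left(361 - 19 i \sqrt{19} + 551\right) \left(-1103\right) = \left(912 - 19 i \sqrt{19}\right) \left(-1103\right) = -1005936 + 20957 i \sqrt{19}$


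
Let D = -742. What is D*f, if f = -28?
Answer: 20776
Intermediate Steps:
D*f = -742*(-28) = 20776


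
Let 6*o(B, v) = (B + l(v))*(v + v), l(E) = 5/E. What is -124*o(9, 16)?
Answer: -18476/3 ≈ -6158.7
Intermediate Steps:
o(B, v) = v*(B + 5/v)/3 (o(B, v) = ((B + 5/v)*(v + v))/6 = ((B + 5/v)*(2*v))/6 = (2*v*(B + 5/v))/6 = v*(B + 5/v)/3)
-124*o(9, 16) = -124*(5/3 + (1/3)*9*16) = -124*(5/3 + 48) = -124*149/3 = -18476/3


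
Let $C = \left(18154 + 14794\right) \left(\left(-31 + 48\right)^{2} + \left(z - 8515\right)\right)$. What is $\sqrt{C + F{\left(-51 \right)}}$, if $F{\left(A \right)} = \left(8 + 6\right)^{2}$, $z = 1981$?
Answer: $8 i \sqrt{3215001} \approx 14344.0 i$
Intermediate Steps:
$F{\left(A \right)} = 196$ ($F{\left(A \right)} = 14^{2} = 196$)
$C = -205760260$ ($C = \left(18154 + 14794\right) \left(\left(-31 + 48\right)^{2} + \left(1981 - 8515\right)\right) = 32948 \left(17^{2} - 6534\right) = 32948 \left(289 - 6534\right) = 32948 \left(-6245\right) = -205760260$)
$\sqrt{C + F{\left(-51 \right)}} = \sqrt{-205760260 + 196} = \sqrt{-205760064} = 8 i \sqrt{3215001}$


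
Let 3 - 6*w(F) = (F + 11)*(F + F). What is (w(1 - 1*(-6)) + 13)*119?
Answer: -6783/2 ≈ -3391.5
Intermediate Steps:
w(F) = 1/2 - F*(11 + F)/3 (w(F) = 1/2 - (F + 11)*(F + F)/6 = 1/2 - (11 + F)*2*F/6 = 1/2 - F*(11 + F)/3)
(w(1 - 1*(-6)) + 13)*119 = ((1/2 - 11*(1 - 1*(-6))/3 - (1 - 1*(-6))**2/3) + 13)*119 = ((1/2 - 11*(1 + 6)/3 - (1 + 6)**2/3) + 13)*119 = ((1/2 - 11/3*7 - 1/3*7**2) + 13)*119 = ((1/2 - 77/3 - 1/3*49) + 13)*119 = ((1/2 - 77/3 - 49/3) + 13)*119 = (-83/2 + 13)*119 = -57/2*119 = -6783/2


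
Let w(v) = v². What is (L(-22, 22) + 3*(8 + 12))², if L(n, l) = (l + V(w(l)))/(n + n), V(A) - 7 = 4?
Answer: 56169/16 ≈ 3510.6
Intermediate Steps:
V(A) = 11 (V(A) = 7 + 4 = 11)
L(n, l) = (11 + l)/(2*n) (L(n, l) = (l + 11)/(n + n) = (11 + l)/((2*n)) = (11 + l)*(1/(2*n)) = (11 + l)/(2*n))
(L(-22, 22) + 3*(8 + 12))² = ((½)*(11 + 22)/(-22) + 3*(8 + 12))² = ((½)*(-1/22)*33 + 3*20)² = (-¾ + 60)² = (237/4)² = 56169/16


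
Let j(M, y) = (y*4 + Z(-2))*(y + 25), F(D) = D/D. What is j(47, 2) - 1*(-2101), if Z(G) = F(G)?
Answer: 2344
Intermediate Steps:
F(D) = 1
Z(G) = 1
j(M, y) = (1 + 4*y)*(25 + y) (j(M, y) = (y*4 + 1)*(y + 25) = (4*y + 1)*(25 + y) = (1 + 4*y)*(25 + y))
j(47, 2) - 1*(-2101) = (25 + 4*2² + 101*2) - 1*(-2101) = (25 + 4*4 + 202) + 2101 = (25 + 16 + 202) + 2101 = 243 + 2101 = 2344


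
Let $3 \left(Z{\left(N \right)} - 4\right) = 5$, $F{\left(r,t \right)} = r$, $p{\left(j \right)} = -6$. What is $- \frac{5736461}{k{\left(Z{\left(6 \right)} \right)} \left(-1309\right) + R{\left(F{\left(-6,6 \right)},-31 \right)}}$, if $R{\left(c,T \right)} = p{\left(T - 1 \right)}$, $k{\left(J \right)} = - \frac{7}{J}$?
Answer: $- \frac{5736461}{1611} \approx -3560.8$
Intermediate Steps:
$Z{\left(N \right)} = \frac{17}{3}$ ($Z{\left(N \right)} = 4 + \frac{1}{3} \cdot 5 = 4 + \frac{5}{3} = \frac{17}{3}$)
$R{\left(c,T \right)} = -6$
$- \frac{5736461}{k{\left(Z{\left(6 \right)} \right)} \left(-1309\right) + R{\left(F{\left(-6,6 \right)},-31 \right)}} = - \frac{5736461}{- \frac{7}{\frac{17}{3}} \left(-1309\right) - 6} = - \frac{5736461}{\left(-7\right) \frac{3}{17} \left(-1309\right) - 6} = - \frac{5736461}{\left(- \frac{21}{17}\right) \left(-1309\right) - 6} = - \frac{5736461}{1617 - 6} = - \frac{5736461}{1611}$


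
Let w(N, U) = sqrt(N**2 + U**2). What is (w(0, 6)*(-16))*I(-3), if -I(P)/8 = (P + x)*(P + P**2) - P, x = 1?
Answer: -6912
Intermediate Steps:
I(P) = 8*P - 8*(1 + P)*(P + P**2) (I(P) = -8*((P + 1)*(P + P**2) - P) = -8*((1 + P)*(P + P**2) - P) = -8*(-P + (1 + P)*(P + P**2)) = 8*P - 8*(1 + P)*(P + P**2))
(w(0, 6)*(-16))*I(-3) = (sqrt(0**2 + 6**2)*(-16))*(-8*(-3)**2*(2 - 3)) = (sqrt(0 + 36)*(-16))*(-8*9*(-1)) = (sqrt(36)*(-16))*72 = (6*(-16))*72 = -96*72 = -6912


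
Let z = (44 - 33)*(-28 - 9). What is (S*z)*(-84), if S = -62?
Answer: -2119656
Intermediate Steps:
z = -407 (z = 11*(-37) = -407)
(S*z)*(-84) = -62*(-407)*(-84) = 25234*(-84) = -2119656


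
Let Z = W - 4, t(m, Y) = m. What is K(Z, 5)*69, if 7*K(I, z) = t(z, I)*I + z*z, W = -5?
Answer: -1380/7 ≈ -197.14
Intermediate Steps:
Z = -9 (Z = -5 - 4 = -9)
K(I, z) = z²/7 + I*z/7 (K(I, z) = (z*I + z*z)/7 = (I*z + z²)/7 = (z² + I*z)/7 = z²/7 + I*z/7)
K(Z, 5)*69 = ((⅐)*5*(-9 + 5))*69 = ((⅐)*5*(-4))*69 = -20/7*69 = -1380/7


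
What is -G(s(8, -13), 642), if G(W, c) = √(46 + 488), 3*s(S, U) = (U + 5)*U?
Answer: -√534 ≈ -23.108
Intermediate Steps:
s(S, U) = U*(5 + U)/3 (s(S, U) = ((U + 5)*U)/3 = ((5 + U)*U)/3 = (U*(5 + U))/3 = U*(5 + U)/3)
G(W, c) = √534
-G(s(8, -13), 642) = -√534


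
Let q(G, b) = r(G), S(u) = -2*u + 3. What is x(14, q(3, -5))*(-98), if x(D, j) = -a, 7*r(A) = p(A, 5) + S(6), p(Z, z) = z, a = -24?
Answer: -2352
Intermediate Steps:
S(u) = 3 - 2*u
r(A) = -4/7 (r(A) = (5 + (3 - 2*6))/7 = (5 + (3 - 12))/7 = (5 - 9)/7 = (1/7)*(-4) = -4/7)
q(G, b) = -4/7
x(D, j) = 24 (x(D, j) = -1*(-24) = 24)
x(14, q(3, -5))*(-98) = 24*(-98) = -2352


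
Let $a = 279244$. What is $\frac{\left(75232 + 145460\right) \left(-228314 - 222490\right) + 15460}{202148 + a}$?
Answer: $- \frac{24872205227}{120348} \approx -2.0667 \cdot 10^{5}$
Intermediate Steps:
$\frac{\left(75232 + 145460\right) \left(-228314 - 222490\right) + 15460}{202148 + a} = \frac{\left(75232 + 145460\right) \left(-228314 - 222490\right) + 15460}{202148 + 279244} = \frac{220692 \left(-450804\right) + 15460}{481392} = \left(-99488836368 + 15460\right) \frac{1}{481392} = \left(-99488820908\right) \frac{1}{481392} = - \frac{24872205227}{120348}$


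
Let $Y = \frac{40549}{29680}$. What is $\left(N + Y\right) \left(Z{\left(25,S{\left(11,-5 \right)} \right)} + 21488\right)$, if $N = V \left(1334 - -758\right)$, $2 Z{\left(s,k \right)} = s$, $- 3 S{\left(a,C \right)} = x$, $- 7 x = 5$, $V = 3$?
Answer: $\frac{1144516022747}{8480} \approx 1.3497 \cdot 10^{8}$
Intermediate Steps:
$x = - \frac{5}{7}$ ($x = \left(- \frac{1}{7}\right) 5 = - \frac{5}{7} \approx -0.71429$)
$S{\left(a,C \right)} = \frac{5}{21}$ ($S{\left(a,C \right)} = \left(- \frac{1}{3}\right) \left(- \frac{5}{7}\right) = \frac{5}{21}$)
$Z{\left(s,k \right)} = \frac{s}{2}$
$N = 6276$ ($N = 3 \left(1334 - -758\right) = 3 \left(1334 + 758\right) = 3 \cdot 2092 = 6276$)
$Y = \frac{40549}{29680}$ ($Y = 40549 \cdot \frac{1}{29680} = \frac{40549}{29680} \approx 1.3662$)
$\left(N + Y\right) \left(Z{\left(25,S{\left(11,-5 \right)} \right)} + 21488\right) = \left(6276 + \frac{40549}{29680}\right) \left(\frac{1}{2} \cdot 25 + 21488\right) = \frac{186312229 \left(\frac{25}{2} + 21488\right)}{29680} = \frac{186312229}{29680} \cdot \frac{43001}{2} = \frac{1144516022747}{8480}$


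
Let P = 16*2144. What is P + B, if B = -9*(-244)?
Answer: 36500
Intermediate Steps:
P = 34304
B = 2196
P + B = 34304 + 2196 = 36500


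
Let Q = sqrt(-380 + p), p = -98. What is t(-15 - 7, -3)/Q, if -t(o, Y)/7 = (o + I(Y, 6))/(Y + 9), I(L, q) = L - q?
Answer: -217*I*sqrt(478)/2868 ≈ -1.6542*I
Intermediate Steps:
t(o, Y) = -7*(-6 + Y + o)/(9 + Y) (t(o, Y) = -7*(o + (Y - 1*6))/(Y + 9) = -7*(o + (Y - 6))/(9 + Y) = -7*(o + (-6 + Y))/(9 + Y) = -7*(-6 + Y + o)/(9 + Y))
Q = I*sqrt(478) (Q = sqrt(-380 - 98) = sqrt(-478) = I*sqrt(478) ≈ 21.863*I)
t(-15 - 7, -3)/Q = (7*(6 - 1*(-3) - (-15 - 7))/(9 - 3))/((I*sqrt(478))) = (7*(6 + 3 - 1*(-22))/6)*(-I*sqrt(478)/478) = (7*(1/6)*(6 + 3 + 22))*(-I*sqrt(478)/478) = (7*(1/6)*31)*(-I*sqrt(478)/478) = 217*(-I*sqrt(478)/478)/6 = -217*I*sqrt(478)/2868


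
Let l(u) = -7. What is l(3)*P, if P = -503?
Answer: 3521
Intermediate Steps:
l(3)*P = -7*(-503) = 3521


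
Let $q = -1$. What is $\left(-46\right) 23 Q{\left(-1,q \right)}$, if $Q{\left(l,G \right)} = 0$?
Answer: $0$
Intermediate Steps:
$\left(-46\right) 23 Q{\left(-1,q \right)} = \left(-46\right) 23 \cdot 0 = \left(-1058\right) 0 = 0$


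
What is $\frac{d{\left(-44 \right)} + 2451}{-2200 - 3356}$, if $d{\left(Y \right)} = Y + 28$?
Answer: $- \frac{2435}{5556} \approx -0.43826$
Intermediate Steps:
$d{\left(Y \right)} = 28 + Y$
$\frac{d{\left(-44 \right)} + 2451}{-2200 - 3356} = \frac{\left(28 - 44\right) + 2451}{-2200 - 3356} = \frac{-16 + 2451}{-5556} = 2435 \left(- \frac{1}{5556}\right) = - \frac{2435}{5556}$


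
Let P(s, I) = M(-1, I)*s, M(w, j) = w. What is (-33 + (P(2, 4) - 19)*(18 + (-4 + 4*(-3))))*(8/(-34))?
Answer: 300/17 ≈ 17.647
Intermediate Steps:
P(s, I) = -s
(-33 + (P(2, 4) - 19)*(18 + (-4 + 4*(-3))))*(8/(-34)) = (-33 + (-1*2 - 19)*(18 + (-4 + 4*(-3))))*(8/(-34)) = (-33 + (-2 - 19)*(18 + (-4 - 12)))*(8*(-1/34)) = (-33 - 21*(18 - 16))*(-4/17) = (-33 - 21*2)*(-4/17) = (-33 - 42)*(-4/17) = -75*(-4/17) = 300/17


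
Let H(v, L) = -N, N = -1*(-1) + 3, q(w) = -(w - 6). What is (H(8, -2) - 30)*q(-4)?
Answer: -340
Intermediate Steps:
q(w) = 6 - w (q(w) = -(-6 + w) = 6 - w)
N = 4 (N = 1 + 3 = 4)
H(v, L) = -4 (H(v, L) = -1*4 = -4)
(H(8, -2) - 30)*q(-4) = (-4 - 30)*(6 - 1*(-4)) = -34*(6 + 4) = -34*10 = -340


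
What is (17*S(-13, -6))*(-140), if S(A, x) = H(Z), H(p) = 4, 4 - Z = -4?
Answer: -9520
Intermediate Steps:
Z = 8 (Z = 4 - 1*(-4) = 4 + 4 = 8)
S(A, x) = 4
(17*S(-13, -6))*(-140) = (17*4)*(-140) = 68*(-140) = -9520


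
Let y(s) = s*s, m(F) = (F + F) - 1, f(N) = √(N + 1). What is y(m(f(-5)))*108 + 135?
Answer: -1485 - 864*I ≈ -1485.0 - 864.0*I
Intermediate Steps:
f(N) = √(1 + N)
m(F) = -1 + 2*F (m(F) = 2*F - 1 = -1 + 2*F)
y(s) = s²
y(m(f(-5)))*108 + 135 = (-1 + 2*√(1 - 5))²*108 + 135 = (-1 + 2*√(-4))²*108 + 135 = (-1 + 2*(2*I))²*108 + 135 = (-1 + 4*I)²*108 + 135 = 108*(-1 + 4*I)² + 135 = 135 + 108*(-1 + 4*I)²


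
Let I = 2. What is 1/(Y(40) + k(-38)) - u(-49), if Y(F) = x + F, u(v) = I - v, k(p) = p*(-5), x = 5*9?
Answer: -14024/275 ≈ -50.996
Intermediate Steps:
x = 45
k(p) = -5*p
u(v) = 2 - v
Y(F) = 45 + F
1/(Y(40) + k(-38)) - u(-49) = 1/((45 + 40) - 5*(-38)) - (2 - 1*(-49)) = 1/(85 + 190) - (2 + 49) = 1/275 - 1*51 = 1/275 - 51 = -14024/275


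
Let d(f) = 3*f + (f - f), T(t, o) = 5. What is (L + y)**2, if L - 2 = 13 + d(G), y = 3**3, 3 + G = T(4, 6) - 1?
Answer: 2025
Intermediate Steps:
G = 1 (G = -3 + (5 - 1) = -3 + 4 = 1)
y = 27
d(f) = 3*f (d(f) = 3*f + 0 = 3*f)
L = 18 (L = 2 + (13 + 3*1) = 2 + (13 + 3) = 2 + 16 = 18)
(L + y)**2 = (18 + 27)**2 = 45**2 = 2025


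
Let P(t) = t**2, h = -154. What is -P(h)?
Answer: -23716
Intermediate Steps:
-P(h) = -1*(-154)**2 = -1*23716 = -23716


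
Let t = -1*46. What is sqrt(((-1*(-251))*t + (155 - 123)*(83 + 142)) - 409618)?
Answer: 6*I*sqrt(11499) ≈ 643.4*I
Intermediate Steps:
t = -46
sqrt(((-1*(-251))*t + (155 - 123)*(83 + 142)) - 409618) = sqrt((-1*(-251)*(-46) + (155 - 123)*(83 + 142)) - 409618) = sqrt((251*(-46) + 32*225) - 409618) = sqrt((-11546 + 7200) - 409618) = sqrt(-4346 - 409618) = sqrt(-413964) = 6*I*sqrt(11499)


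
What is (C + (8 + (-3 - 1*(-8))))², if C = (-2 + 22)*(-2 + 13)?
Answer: 54289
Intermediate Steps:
C = 220 (C = 20*11 = 220)
(C + (8 + (-3 - 1*(-8))))² = (220 + (8 + (-3 - 1*(-8))))² = (220 + (8 + (-3 + 8)))² = (220 + (8 + 5))² = (220 + 13)² = 233² = 54289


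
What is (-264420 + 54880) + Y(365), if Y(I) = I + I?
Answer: -208810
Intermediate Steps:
Y(I) = 2*I
(-264420 + 54880) + Y(365) = (-264420 + 54880) + 2*365 = -209540 + 730 = -208810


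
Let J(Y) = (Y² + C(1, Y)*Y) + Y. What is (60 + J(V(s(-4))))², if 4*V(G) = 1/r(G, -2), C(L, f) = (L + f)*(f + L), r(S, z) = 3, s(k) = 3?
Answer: 10817040025/2985984 ≈ 3622.6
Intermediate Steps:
C(L, f) = (L + f)² (C(L, f) = (L + f)*(L + f) = (L + f)²)
V(G) = 1/12 (V(G) = (¼)/3 = (¼)*(⅓) = 1/12)
J(Y) = Y + Y² + Y*(1 + Y)² (J(Y) = (Y² + (1 + Y)²*Y) + Y = (Y² + Y*(1 + Y)²) + Y = Y + Y² + Y*(1 + Y)²)
(60 + J(V(s(-4))))² = (60 + (1 + 1/12 + (1 + 1/12)²)/12)² = (60 + (1 + 1/12 + (13/12)²)/12)² = (60 + (1 + 1/12 + 169/144)/12)² = (60 + (1/12)*(325/144))² = (60 + 325/1728)² = (104005/1728)² = 10817040025/2985984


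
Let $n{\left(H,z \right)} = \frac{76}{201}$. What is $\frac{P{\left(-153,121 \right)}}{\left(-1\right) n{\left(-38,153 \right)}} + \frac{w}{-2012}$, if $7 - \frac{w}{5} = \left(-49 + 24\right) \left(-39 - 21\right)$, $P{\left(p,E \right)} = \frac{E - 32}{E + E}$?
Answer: $\frac{25325903}{9251176} \approx 2.7376$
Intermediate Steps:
$n{\left(H,z \right)} = \frac{76}{201}$ ($n{\left(H,z \right)} = 76 \cdot \frac{1}{201} = \frac{76}{201}$)
$P{\left(p,E \right)} = \frac{-32 + E}{2 E}$
$w = -7465$ ($w = 35 - 5 \left(-49 + 24\right) \left(-39 - 21\right) = 35 - 5 \left(\left(-25\right) \left(-60\right)\right) = 35 - 7500 = -7465$)
$\frac{P{\left(-153,121 \right)}}{\left(-1\right) n{\left(-38,153 \right)}} + \frac{w}{-2012} = \frac{\frac{1}{2} \cdot \frac{1}{121} \left(-32 + 121\right)}{\left(-1\right) \frac{76}{201}} - \frac{7465}{-2012} = \frac{\frac{1}{2} \cdot \frac{1}{121} \cdot 89}{- \frac{76}{201}} - - \frac{7465}{2012} = \frac{89}{242} \left(- \frac{201}{76}\right) + \frac{7465}{2012} = - \frac{17889}{18392} + \frac{7465}{2012} = \frac{25325903}{9251176}$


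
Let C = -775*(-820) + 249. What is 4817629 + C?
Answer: 5453378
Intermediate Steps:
C = 635749 (C = 635500 + 249 = 635749)
4817629 + C = 4817629 + 635749 = 5453378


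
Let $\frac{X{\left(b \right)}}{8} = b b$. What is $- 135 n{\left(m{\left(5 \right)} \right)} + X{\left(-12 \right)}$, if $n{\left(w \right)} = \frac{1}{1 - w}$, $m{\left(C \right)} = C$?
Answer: $\frac{4743}{4} \approx 1185.8$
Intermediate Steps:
$X{\left(b \right)} = 8 b^{2}$ ($X{\left(b \right)} = 8 b b = 8 b^{2}$)
$- 135 n{\left(m{\left(5 \right)} \right)} + X{\left(-12 \right)} = - 135 \left(- \frac{1}{-1 + 5}\right) + 8 \left(-12\right)^{2} = - 135 \left(- \frac{1}{4}\right) + 8 \cdot 144 = - 135 \left(\left(-1\right) \frac{1}{4}\right) + 1152 = \left(-135\right) \left(- \frac{1}{4}\right) + 1152 = \frac{135}{4} + 1152 = \frac{4743}{4}$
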